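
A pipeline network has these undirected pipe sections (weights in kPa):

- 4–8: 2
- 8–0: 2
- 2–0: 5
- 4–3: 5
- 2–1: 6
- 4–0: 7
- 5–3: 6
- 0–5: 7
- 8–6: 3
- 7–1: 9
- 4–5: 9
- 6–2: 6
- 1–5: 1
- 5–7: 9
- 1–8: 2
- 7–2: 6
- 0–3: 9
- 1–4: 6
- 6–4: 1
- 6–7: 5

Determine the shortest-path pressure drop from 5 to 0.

5 kPa

Enumerating some paths:
5–1–4–8–0: 1+6+2+2 = 11
5–1–8–0: 1+2+2 = 5
5–0: 7 = 7
The minimum is 5 kPa via 5–1–8–0.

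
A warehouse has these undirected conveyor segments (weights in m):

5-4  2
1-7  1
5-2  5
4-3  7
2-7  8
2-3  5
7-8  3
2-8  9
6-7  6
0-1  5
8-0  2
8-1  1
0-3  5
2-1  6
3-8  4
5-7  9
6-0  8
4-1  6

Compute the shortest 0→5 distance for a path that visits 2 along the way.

14 m

Best 0 to 2: 0 → 8 → 1 → 2 costing 9
Shortest 2→5: 2 → 5 = 5
Total via 2: 9 + 5 = 14 m.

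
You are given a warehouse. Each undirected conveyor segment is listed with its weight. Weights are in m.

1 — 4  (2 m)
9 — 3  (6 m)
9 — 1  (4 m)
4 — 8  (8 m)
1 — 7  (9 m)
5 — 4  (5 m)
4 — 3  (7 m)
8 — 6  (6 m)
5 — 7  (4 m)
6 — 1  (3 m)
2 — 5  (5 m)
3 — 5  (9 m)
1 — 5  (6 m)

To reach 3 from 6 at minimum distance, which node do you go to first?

1

Compare a few routes:
6 → 1 → 9 → 3: 3+4+6 = 13
6 → 1 → 4 → 3: 3+2+7 = 12
The minimum is 12 m via 6 → 1 → 4 → 3.
So from 6 the first move is to 1.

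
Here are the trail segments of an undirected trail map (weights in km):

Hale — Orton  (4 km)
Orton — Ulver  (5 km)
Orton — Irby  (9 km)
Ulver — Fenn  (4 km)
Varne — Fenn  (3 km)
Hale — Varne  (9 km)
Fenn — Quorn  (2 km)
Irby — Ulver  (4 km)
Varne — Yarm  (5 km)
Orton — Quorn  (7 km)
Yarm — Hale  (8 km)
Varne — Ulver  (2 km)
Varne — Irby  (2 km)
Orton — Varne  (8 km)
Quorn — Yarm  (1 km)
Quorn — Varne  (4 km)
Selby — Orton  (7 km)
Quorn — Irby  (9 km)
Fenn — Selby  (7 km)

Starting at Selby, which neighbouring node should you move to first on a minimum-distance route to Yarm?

Candidate routes:
Selby → Orton → Quorn → Yarm: 7+7+1 = 15
Selby → Fenn → Quorn → Yarm: 7+2+1 = 10
The minimum is 10 km via Selby → Fenn → Quorn → Yarm.
So from Selby the first move is to Fenn.

Fenn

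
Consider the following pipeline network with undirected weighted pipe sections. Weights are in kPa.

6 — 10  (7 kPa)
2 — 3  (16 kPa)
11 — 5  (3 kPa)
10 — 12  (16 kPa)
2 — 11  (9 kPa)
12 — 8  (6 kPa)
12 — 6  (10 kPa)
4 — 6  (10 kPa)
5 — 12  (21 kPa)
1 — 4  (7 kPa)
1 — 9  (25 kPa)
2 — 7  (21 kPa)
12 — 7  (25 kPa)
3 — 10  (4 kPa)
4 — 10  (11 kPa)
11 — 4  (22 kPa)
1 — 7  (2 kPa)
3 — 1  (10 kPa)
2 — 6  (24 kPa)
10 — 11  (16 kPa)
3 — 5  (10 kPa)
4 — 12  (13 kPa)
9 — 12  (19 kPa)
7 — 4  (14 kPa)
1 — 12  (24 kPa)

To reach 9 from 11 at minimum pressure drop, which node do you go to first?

5

Enumerating some paths:
11–10–12–9: 16+16+19 = 51
11–5–12–9: 3+21+19 = 43
11–5–3–1–9: 3+10+10+25 = 48
Cheapest is 11–5–12–9 at 43 kPa.
So from 11 the first move is to 5.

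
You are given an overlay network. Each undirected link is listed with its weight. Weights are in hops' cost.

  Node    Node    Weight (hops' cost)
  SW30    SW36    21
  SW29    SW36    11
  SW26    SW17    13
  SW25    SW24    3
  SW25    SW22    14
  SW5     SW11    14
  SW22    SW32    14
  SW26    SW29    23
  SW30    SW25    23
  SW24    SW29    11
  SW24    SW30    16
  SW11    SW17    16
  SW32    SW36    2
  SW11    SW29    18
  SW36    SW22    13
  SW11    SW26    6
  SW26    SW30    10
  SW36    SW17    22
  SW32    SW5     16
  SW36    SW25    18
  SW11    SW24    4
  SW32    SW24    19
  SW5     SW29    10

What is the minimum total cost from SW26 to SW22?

27 hops' cost

Shortest distances from SW26:
SW26: 0
SW11: 6  (via SW26)
SW24: 10  (via SW11)
SW30: 10  (via SW26)
SW25: 13  (via SW24)
SW17: 13  (via SW26)
SW5: 20  (via SW11)
SW29: 21  (via SW24)
SW22: 27  (via SW25)
Shortest route: SW26 → SW11 → SW24 → SW25 → SW22 = 27 hops' cost.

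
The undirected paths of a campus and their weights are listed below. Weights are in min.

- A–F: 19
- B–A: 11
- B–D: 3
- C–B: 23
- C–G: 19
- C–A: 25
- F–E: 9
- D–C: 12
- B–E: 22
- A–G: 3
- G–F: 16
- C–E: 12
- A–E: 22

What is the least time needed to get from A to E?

Shortest distances from A:
A: 0
G: 3  (via A)
B: 11  (via A)
D: 14  (via B)
F: 19  (via A)
C: 22  (via G)
E: 22  (via A)
Shortest route: A → E = 22 min.

22 min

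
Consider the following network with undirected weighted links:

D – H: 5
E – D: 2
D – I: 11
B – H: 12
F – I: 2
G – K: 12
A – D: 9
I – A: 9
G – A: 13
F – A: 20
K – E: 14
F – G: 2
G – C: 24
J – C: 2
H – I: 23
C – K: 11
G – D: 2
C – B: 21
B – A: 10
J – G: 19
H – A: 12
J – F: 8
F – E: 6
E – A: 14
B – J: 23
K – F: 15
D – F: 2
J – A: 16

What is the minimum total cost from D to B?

Enumerating some paths:
D - F - I - A - B: 2+2+9+10 = 23
D - G - F - I - A - B: 2+2+2+9+10 = 25
D - A - B: 9+10 = 19
D - H - B: 5+12 = 17
Cheapest is D - H - B at 17.

17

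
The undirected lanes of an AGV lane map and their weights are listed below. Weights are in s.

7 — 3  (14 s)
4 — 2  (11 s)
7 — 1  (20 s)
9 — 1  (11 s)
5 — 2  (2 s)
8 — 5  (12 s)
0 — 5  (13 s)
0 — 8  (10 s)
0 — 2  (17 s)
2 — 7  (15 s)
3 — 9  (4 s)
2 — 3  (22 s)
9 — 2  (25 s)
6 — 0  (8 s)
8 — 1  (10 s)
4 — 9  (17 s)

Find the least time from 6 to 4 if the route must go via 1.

56 s

Shortest 6→1: 6 → 0 → 8 → 1 = 28
Best 1 to 4: 1 → 9 → 4 costing 28
Total via 1: 28 + 28 = 56 s.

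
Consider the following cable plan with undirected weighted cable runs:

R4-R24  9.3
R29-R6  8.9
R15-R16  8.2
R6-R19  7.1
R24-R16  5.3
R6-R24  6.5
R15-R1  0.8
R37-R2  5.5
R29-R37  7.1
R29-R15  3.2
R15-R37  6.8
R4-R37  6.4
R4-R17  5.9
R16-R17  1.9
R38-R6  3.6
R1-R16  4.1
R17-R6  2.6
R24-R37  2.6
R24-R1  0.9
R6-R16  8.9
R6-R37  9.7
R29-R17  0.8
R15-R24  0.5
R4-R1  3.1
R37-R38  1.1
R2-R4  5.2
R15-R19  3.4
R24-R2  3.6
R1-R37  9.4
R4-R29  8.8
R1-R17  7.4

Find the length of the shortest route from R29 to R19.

Shortest distances from R29:
R29: 0
R17: 0.8  (via R29)
R16: 2.7  (via R17)
R15: 3.2  (via R29)
R6: 3.4  (via R17)
R24: 3.7  (via R15)
R1: 4  (via R15)
R37: 6.3  (via R24)
R19: 6.6  (via R15)
Shortest route: R29–R15–R19 = 6.6.

6.6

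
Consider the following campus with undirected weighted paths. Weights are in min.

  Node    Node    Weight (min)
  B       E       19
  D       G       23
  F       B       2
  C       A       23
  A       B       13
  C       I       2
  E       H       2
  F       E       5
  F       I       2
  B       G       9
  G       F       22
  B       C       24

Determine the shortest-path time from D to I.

Settle nodes by increasing distance from D:
D: 0
G: 23  (via D)
B: 32  (via G)
F: 34  (via B)
I: 36  (via F)
Shortest route: D → G → B → F → I = 36 min.

36 min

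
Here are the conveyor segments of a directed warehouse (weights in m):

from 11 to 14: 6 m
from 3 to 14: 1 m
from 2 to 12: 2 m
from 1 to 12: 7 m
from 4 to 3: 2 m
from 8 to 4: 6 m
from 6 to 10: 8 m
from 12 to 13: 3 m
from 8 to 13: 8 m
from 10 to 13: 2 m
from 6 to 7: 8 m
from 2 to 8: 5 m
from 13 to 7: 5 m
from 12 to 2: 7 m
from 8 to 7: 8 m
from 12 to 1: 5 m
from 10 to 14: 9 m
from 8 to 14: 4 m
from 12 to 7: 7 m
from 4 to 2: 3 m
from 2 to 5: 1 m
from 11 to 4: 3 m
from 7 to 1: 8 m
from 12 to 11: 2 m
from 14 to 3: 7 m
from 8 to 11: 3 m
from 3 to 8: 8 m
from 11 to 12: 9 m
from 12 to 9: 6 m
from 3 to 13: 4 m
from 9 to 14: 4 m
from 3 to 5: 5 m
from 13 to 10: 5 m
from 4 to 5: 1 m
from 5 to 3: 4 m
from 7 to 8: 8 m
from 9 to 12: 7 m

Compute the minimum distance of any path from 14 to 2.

24 m

Settle nodes by increasing distance from 14:
14: 0
3: 7  (via 14)
13: 11  (via 3)
5: 12  (via 3)
8: 15  (via 3)
7: 16  (via 13)
10: 16  (via 13)
11: 18  (via 8)
4: 21  (via 8)
1: 24  (via 7)
2: 24  (via 4)
Shortest route: 14 → 3 → 8 → 4 → 2 = 24 m.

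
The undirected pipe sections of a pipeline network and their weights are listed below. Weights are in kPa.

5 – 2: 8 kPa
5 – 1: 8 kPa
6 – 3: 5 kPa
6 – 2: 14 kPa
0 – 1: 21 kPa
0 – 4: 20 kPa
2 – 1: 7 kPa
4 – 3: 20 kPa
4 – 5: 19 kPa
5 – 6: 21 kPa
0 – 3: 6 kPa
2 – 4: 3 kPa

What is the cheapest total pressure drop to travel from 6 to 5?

Compare a few routes:
6 → 5: 21 = 21
6 → 2 → 5: 14+8 = 22
6 → 2 → 1 → 5: 14+7+8 = 29
The minimum is 21 kPa via 6 → 5.

21 kPa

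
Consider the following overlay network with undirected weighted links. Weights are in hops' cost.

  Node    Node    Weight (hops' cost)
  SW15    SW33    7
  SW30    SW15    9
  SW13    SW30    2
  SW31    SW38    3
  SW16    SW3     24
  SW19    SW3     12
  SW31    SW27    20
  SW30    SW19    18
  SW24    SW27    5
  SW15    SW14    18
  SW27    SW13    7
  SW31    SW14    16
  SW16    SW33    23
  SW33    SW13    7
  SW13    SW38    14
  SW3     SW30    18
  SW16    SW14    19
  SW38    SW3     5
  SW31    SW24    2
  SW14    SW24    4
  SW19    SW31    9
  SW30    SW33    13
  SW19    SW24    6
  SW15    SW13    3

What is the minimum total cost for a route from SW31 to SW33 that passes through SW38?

24 hops' cost

Best SW31 to SW38: SW31 → SW38 costing 3
Best SW38 to SW33: SW38 → SW13 → SW33 costing 21
Total via SW38: 3 + 21 = 24 hops' cost.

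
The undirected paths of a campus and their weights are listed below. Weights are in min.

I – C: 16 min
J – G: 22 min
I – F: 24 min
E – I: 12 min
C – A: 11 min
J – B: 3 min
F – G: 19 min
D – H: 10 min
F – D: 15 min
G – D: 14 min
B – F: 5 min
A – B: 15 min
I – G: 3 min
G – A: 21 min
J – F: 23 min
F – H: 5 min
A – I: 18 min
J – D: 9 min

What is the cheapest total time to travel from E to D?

Settle nodes by increasing distance from E:
E: 0
I: 12  (via E)
G: 15  (via I)
C: 28  (via I)
D: 29  (via G)
Shortest route: E → I → G → D = 29 min.

29 min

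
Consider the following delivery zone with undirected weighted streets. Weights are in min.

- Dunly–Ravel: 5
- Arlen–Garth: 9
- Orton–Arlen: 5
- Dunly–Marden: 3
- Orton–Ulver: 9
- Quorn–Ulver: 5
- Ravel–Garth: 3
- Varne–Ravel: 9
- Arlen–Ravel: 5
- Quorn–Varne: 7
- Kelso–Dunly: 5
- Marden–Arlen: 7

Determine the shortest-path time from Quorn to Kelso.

26 min

Settle nodes by increasing distance from Quorn:
Quorn: 0
Ulver: 5  (via Quorn)
Varne: 7  (via Quorn)
Orton: 14  (via Ulver)
Ravel: 16  (via Varne)
Garth: 19  (via Ravel)
Arlen: 19  (via Orton)
Dunly: 21  (via Ravel)
Marden: 24  (via Dunly)
Kelso: 26  (via Dunly)
Shortest route: Quorn–Varne–Ravel–Dunly–Kelso = 26 min.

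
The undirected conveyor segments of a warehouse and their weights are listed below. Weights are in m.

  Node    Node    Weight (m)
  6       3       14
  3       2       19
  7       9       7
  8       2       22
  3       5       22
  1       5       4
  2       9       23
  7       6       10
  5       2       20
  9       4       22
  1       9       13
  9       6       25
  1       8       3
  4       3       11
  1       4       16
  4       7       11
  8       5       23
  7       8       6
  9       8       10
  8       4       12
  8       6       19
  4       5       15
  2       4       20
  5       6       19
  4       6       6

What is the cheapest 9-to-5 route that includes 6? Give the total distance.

Best 9 to 6: 9–7–6 costing 17
Shortest 6→5: 6–5 = 19
Total via 6: 17 + 19 = 36 m.

36 m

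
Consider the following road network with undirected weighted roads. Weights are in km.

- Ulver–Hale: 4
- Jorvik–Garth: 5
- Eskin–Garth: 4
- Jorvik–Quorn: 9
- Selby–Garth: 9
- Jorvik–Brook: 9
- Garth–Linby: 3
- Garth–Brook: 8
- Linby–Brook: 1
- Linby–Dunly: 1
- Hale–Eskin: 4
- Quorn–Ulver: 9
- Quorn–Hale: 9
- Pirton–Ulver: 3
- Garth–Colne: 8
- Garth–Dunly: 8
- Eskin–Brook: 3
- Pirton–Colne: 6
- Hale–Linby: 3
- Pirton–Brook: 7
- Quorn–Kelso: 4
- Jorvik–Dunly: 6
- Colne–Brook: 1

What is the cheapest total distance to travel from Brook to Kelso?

17 km

Candidate routes:
Brook - Eskin - Hale - Quorn - Kelso: 3+4+9+4 = 20
Brook - Linby - Dunly - Jorvik - Quorn - Kelso: 1+1+6+9+4 = 21
Brook - Linby - Hale - Quorn - Kelso: 1+3+9+4 = 17
Brook - Linby - Hale - Ulver - Quorn - Kelso: 1+3+4+9+4 = 21
Cheapest is Brook - Linby - Hale - Quorn - Kelso at 17 km.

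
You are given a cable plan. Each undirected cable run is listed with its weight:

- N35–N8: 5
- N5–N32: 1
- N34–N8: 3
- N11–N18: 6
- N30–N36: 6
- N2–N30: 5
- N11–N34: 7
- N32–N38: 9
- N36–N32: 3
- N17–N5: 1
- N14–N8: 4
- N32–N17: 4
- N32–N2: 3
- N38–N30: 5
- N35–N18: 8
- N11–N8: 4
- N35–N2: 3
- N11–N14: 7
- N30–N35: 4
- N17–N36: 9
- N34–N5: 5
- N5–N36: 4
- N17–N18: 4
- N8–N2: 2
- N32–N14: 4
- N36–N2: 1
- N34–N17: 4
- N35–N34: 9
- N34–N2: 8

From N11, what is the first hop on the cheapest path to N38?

N8

Compare a few routes:
N11 - N8 - N2 - N30 - N38: 4+2+5+5 = 16
N11 - N8 - N35 - N30 - N38: 4+5+4+5 = 18
N11 - N8 - N2 - N32 - N38: 4+2+3+9 = 18
N11 - N8 - N2 - N36 - N30 - N38: 4+2+1+6+5 = 18
Cheapest is N11 - N8 - N2 - N30 - N38 at 16.
So from N11 the first move is to N8.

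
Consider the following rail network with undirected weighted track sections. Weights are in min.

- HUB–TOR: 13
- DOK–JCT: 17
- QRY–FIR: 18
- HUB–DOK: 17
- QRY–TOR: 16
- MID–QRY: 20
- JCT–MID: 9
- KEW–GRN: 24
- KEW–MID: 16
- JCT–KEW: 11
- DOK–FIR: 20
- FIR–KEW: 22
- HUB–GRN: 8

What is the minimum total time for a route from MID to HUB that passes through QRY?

Best MID to QRY: MID → QRY costing 20
Best QRY to HUB: QRY → TOR → HUB costing 29
Total via QRY: 20 + 29 = 49 min.

49 min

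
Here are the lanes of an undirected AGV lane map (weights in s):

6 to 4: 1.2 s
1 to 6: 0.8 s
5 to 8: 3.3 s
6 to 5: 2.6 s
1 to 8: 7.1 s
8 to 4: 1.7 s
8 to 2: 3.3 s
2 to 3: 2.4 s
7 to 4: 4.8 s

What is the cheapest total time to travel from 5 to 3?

9 s

Enumerating some paths:
5 - 8 - 2 - 3: 3.3+3.3+2.4 = 9
5 - 6 - 4 - 8 - 2 - 3: 2.6+1.2+1.7+3.3+2.4 = 11.2
The minimum is 9 s via 5 - 8 - 2 - 3.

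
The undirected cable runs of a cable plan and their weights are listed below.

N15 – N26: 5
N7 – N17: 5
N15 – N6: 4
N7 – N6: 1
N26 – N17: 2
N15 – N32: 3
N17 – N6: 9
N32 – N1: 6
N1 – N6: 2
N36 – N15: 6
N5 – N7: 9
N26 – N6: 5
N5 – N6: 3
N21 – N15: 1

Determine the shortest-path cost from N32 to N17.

10

Candidate routes:
N32 - N1 - N6 - N7 - N17: 6+2+1+5 = 14
N32 - N15 - N26 - N17: 3+5+2 = 10
N32 - N15 - N6 - N26 - N17: 3+4+5+2 = 14
N32 - N15 - N6 - N7 - N17: 3+4+1+5 = 13
Cheapest is N32 - N15 - N26 - N17 at 10.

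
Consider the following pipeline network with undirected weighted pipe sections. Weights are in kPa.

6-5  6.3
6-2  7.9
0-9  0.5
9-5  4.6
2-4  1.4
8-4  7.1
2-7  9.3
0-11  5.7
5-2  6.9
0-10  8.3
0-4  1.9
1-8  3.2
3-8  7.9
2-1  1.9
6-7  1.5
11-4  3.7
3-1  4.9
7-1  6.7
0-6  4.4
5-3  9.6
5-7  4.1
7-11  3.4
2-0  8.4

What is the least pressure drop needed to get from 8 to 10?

Candidate routes:
8–1–2–0–10: 3.2+1.9+8.4+8.3 = 21.8
8–4–0–10: 7.1+1.9+8.3 = 17.3
8–1–2–4–0–10: 3.2+1.9+1.4+1.9+8.3 = 16.7
Cheapest is 8–1–2–4–0–10 at 16.7 kPa.

16.7 kPa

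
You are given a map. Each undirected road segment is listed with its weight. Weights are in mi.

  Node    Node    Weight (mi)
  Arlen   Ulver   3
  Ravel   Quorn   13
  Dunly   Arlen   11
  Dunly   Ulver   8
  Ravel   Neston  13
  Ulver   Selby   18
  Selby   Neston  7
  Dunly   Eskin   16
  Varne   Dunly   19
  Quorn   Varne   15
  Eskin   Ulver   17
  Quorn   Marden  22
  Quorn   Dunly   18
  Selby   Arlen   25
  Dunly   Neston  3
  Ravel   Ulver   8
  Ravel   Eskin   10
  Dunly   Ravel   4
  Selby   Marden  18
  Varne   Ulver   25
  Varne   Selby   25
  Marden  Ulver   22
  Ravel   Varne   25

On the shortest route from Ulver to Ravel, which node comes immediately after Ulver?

Ravel

Compare a few routes:
Ulver - Ravel: 8 = 8
Ulver - Dunly - Ravel: 8+4 = 12
Cheapest is Ulver - Ravel at 8 mi.
So from Ulver the first move is to Ravel.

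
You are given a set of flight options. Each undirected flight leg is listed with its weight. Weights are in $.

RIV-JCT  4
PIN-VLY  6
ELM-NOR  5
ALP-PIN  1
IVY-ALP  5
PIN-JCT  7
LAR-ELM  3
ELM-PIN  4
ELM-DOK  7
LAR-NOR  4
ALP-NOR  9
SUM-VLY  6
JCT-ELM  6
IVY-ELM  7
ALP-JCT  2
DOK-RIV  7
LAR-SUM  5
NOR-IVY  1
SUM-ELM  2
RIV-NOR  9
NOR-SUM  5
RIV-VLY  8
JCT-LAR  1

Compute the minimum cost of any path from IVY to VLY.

Running Dijkstra from IVY:
IVY: 0
NOR: 1  (via IVY)
ALP: 5  (via IVY)
LAR: 5  (via NOR)
JCT: 6  (via LAR)
ELM: 6  (via NOR)
PIN: 6  (via ALP)
SUM: 6  (via NOR)
RIV: 10  (via NOR)
VLY: 12  (via PIN)
Shortest route: IVY → ALP → PIN → VLY = $12.

$12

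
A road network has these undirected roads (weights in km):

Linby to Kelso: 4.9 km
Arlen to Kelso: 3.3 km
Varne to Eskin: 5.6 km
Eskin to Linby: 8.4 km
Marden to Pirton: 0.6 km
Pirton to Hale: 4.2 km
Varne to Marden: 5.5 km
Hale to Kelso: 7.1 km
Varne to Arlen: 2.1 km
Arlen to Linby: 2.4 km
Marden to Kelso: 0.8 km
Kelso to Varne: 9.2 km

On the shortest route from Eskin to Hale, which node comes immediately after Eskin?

Varne

Compare a few routes:
Eskin → Varne → Arlen → Kelso → Marden → Pirton → Hale: 5.6+2.1+3.3+0.8+0.6+4.2 = 16.6
Eskin → Varne → Marden → Pirton → Hale: 5.6+5.5+0.6+4.2 = 15.9
Cheapest is Eskin → Varne → Marden → Pirton → Hale at 15.9 km.
So from Eskin the first move is to Varne.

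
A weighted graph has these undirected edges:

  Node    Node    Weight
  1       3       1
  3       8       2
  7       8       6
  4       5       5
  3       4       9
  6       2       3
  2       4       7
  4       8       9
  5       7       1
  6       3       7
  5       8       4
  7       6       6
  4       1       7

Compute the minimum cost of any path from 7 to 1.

Settle nodes by increasing distance from 7:
7: 0
5: 1  (via 7)
8: 5  (via 5)
4: 6  (via 5)
6: 6  (via 7)
3: 7  (via 8)
1: 8  (via 3)
Shortest route: 7–5–8–3–1 = 8.

8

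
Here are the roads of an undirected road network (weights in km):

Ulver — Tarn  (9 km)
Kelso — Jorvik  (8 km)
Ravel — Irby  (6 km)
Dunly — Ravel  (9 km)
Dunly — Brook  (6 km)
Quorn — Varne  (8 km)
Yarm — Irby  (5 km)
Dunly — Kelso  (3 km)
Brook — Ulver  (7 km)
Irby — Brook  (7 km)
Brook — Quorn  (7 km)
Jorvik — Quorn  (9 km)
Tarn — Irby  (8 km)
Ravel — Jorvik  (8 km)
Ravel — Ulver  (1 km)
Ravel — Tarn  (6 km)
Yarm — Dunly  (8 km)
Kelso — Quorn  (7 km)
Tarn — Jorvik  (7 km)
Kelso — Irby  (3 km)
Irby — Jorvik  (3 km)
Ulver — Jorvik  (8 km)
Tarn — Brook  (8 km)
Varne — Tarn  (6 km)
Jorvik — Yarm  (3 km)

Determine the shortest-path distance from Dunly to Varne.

Shortest distances from Dunly:
Dunly: 0
Kelso: 3  (via Dunly)
Irby: 6  (via Kelso)
Brook: 6  (via Dunly)
Yarm: 8  (via Dunly)
Ravel: 9  (via Dunly)
Jorvik: 9  (via Irby)
Quorn: 10  (via Kelso)
Ulver: 10  (via Ravel)
Tarn: 14  (via Irby)
Varne: 18  (via Quorn)
Shortest route: Dunly → Kelso → Quorn → Varne = 18 km.

18 km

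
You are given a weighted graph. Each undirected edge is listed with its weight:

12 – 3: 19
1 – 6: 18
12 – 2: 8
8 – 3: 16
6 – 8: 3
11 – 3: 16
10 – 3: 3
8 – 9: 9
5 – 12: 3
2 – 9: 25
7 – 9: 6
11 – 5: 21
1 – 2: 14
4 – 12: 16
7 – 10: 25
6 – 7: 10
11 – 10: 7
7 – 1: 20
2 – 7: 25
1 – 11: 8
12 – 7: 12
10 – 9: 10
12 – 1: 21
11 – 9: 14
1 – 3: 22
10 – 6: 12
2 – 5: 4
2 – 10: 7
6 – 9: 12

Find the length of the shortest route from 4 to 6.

38

Shortest distances from 4:
4: 0
12: 16  (via 4)
5: 19  (via 12)
2: 23  (via 5)
7: 28  (via 12)
10: 30  (via 2)
3: 33  (via 10)
9: 34  (via 7)
1: 37  (via 12)
11: 37  (via 10)
6: 38  (via 7)
Shortest route: 4 → 12 → 7 → 6 = 38.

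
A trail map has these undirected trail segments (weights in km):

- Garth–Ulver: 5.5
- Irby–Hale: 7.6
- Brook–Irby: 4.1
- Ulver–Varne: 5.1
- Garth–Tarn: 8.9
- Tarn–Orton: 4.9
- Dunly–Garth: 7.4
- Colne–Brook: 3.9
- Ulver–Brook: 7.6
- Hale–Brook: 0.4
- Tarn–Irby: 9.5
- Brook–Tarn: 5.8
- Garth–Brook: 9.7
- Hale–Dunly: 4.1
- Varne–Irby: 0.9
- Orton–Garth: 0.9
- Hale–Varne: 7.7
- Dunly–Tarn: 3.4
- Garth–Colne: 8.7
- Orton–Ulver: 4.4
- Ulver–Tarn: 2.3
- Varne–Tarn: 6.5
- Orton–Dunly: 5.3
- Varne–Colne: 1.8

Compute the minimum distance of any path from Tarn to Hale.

6.2 km

Running Dijkstra from Tarn:
Tarn: 0
Ulver: 2.3  (via Tarn)
Dunly: 3.4  (via Tarn)
Orton: 4.9  (via Tarn)
Brook: 5.8  (via Tarn)
Garth: 5.8  (via Orton)
Hale: 6.2  (via Brook)
Shortest route: Tarn → Brook → Hale = 6.2 km.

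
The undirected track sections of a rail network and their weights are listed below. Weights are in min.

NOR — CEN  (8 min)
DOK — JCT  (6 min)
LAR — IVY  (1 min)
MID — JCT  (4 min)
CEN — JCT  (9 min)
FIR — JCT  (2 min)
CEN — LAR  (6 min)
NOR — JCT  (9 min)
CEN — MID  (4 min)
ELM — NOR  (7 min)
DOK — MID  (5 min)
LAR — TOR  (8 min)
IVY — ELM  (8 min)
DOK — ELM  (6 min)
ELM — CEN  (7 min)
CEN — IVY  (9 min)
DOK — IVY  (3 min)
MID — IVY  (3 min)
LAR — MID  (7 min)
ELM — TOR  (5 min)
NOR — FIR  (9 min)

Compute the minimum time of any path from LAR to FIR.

10 min

Enumerating some paths:
LAR–IVY–DOK–MID–JCT–FIR: 1+3+5+4+2 = 15
LAR–IVY–MID–JCT–FIR: 1+3+4+2 = 10
LAR–MID–JCT–FIR: 7+4+2 = 13
LAR–IVY–DOK–JCT–FIR: 1+3+6+2 = 12
Cheapest is LAR–IVY–MID–JCT–FIR at 10 min.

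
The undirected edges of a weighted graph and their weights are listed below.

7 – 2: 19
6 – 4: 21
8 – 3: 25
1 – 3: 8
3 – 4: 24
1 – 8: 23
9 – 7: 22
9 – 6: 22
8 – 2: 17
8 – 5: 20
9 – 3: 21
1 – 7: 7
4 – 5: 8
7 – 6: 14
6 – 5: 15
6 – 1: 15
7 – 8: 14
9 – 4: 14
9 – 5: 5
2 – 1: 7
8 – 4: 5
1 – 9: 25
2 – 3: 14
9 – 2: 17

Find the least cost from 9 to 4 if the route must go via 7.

41

Shortest 9→7: 9 → 7 = 22
Best 7 to 4: 7 → 8 → 4 costing 19
Total via 7: 22 + 19 = 41.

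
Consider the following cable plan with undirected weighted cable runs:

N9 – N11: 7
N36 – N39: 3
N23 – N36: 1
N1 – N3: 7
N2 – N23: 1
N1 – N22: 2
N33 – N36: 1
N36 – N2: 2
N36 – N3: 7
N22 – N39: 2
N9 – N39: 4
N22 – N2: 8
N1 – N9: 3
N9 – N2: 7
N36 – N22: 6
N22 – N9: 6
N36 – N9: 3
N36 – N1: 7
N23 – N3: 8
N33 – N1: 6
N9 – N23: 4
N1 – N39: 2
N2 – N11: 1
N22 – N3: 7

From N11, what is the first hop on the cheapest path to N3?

Enumerating some paths:
N11 - N2 - N23 - N3: 1+1+8 = 10
N11 - N2 - N36 - N23 - N3: 1+2+1+8 = 12
Cheapest is N11 - N2 - N23 - N3 at 10.
So from N11 the first move is to N2.

N2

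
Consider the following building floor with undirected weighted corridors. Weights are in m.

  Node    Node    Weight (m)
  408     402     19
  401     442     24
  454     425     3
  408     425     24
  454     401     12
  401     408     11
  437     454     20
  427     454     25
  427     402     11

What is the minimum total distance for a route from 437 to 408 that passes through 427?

75 m

Best 437 to 427: 437 → 454 → 427 costing 45
Best 427 to 408: 427 → 402 → 408 costing 30
Total via 427: 45 + 30 = 75 m.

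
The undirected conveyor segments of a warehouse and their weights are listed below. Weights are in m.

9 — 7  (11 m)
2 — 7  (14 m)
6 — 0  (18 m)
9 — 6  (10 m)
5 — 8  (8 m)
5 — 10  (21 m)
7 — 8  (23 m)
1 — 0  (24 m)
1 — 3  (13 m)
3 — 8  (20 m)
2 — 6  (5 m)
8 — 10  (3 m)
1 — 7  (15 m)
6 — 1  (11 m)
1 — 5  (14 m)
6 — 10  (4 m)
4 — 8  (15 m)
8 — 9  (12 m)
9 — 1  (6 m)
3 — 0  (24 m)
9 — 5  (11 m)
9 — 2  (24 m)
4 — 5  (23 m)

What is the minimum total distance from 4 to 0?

40 m

Settle nodes by increasing distance from 4:
4: 0
8: 15  (via 4)
10: 18  (via 8)
6: 22  (via 10)
5: 23  (via 4)
2: 27  (via 6)
9: 27  (via 8)
1: 33  (via 6)
3: 35  (via 8)
7: 38  (via 8)
0: 40  (via 6)
Shortest route: 4–8–10–6–0 = 40 m.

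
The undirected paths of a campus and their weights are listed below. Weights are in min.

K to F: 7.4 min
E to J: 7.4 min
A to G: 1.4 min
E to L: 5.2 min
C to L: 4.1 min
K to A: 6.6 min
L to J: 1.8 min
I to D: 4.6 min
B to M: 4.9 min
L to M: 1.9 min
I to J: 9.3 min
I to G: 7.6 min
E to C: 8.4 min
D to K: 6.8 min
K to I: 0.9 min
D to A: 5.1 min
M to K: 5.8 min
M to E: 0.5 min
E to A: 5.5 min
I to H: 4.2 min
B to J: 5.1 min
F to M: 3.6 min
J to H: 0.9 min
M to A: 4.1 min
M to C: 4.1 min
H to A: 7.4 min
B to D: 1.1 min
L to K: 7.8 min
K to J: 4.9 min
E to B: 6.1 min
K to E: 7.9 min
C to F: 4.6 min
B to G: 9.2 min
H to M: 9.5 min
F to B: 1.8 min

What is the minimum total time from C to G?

9.6 min

Shortest distances from C:
C: 0
L: 4.1  (via C)
M: 4.1  (via C)
E: 4.6  (via M)
F: 4.6  (via C)
J: 5.9  (via L)
B: 6.4  (via F)
H: 6.8  (via J)
D: 7.5  (via B)
A: 8.2  (via M)
G: 9.6  (via A)
Shortest route: C → M → A → G = 9.6 min.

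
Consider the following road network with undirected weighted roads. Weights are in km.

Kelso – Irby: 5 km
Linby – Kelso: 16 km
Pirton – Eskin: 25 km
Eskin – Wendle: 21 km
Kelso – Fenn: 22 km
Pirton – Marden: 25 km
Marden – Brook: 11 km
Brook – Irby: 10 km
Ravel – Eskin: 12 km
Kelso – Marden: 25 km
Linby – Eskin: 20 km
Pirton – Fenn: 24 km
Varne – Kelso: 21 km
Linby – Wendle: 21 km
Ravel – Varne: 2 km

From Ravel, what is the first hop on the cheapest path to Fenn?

Compare a few routes:
Ravel–Eskin–Pirton–Fenn: 12+25+24 = 61
Ravel–Varne–Kelso–Fenn: 2+21+22 = 45
Ravel–Eskin–Linby–Kelso–Fenn: 12+20+16+22 = 70
The minimum is 45 km via Ravel–Varne–Kelso–Fenn.
So from Ravel the first move is to Varne.

Varne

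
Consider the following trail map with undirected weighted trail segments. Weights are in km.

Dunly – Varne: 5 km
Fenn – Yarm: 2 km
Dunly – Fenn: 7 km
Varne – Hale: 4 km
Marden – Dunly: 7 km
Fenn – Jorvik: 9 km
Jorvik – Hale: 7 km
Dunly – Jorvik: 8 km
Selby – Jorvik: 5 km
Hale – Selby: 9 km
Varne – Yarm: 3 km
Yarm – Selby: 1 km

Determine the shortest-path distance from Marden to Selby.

16 km

Compare a few routes:
Marden → Dunly → Fenn → Yarm → Selby: 7+7+2+1 = 17
Marden → Dunly → Varne → Yarm → Selby: 7+5+3+1 = 16
Cheapest is Marden → Dunly → Varne → Yarm → Selby at 16 km.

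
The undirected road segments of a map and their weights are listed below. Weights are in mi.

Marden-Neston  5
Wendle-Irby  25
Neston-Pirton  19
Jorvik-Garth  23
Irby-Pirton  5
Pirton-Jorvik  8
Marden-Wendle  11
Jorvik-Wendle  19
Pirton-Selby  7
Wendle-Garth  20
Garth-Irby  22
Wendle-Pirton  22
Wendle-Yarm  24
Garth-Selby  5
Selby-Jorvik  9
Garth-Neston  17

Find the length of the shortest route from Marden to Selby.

Candidate routes:
Marden - Neston - Garth - Selby: 5+17+5 = 27
Marden - Neston - Pirton - Selby: 5+19+7 = 31
Cheapest is Marden - Neston - Garth - Selby at 27 mi.

27 mi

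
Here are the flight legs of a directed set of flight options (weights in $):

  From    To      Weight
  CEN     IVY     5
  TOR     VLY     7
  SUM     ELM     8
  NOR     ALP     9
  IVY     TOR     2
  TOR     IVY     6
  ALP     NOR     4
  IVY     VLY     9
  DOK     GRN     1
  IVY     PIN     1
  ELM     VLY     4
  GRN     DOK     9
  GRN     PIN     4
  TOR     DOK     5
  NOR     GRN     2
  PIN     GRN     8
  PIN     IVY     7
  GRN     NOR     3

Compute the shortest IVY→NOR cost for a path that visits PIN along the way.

$12

Shortest IVY→PIN: IVY → PIN = 1
Shortest PIN→NOR: PIN → GRN → NOR = 11
Total via PIN: 1 + 11 = $12.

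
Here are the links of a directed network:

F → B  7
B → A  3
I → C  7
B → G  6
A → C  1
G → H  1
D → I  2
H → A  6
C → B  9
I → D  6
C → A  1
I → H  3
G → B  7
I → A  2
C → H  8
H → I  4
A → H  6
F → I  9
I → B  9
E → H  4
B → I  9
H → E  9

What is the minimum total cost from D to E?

14

Candidate routes:
D → I → H → E: 2+3+9 = 14
D → I → A → H → E: 2+2+6+9 = 19
Cheapest is D → I → H → E at 14.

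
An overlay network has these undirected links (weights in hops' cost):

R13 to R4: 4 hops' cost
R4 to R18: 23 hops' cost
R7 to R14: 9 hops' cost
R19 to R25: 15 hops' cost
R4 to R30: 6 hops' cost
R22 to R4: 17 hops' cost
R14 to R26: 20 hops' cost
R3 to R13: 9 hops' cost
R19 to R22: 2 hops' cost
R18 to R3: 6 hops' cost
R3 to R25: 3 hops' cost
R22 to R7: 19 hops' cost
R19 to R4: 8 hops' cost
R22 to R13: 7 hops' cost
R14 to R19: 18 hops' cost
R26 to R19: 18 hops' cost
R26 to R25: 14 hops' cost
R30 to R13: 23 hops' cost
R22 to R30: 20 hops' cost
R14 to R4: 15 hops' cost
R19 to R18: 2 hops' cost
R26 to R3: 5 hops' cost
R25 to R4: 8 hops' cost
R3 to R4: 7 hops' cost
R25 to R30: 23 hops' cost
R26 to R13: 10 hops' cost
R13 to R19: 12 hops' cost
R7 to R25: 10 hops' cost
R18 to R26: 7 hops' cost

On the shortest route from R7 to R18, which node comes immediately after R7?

Enumerating some paths:
R7–R25–R3–R26–R18: 10+3+5+7 = 25
R7–R25–R19–R18: 10+15+2 = 27
R7–R22–R19–R18: 19+2+2 = 23
R7–R25–R3–R18: 10+3+6 = 19
Cheapest is R7–R25–R3–R18 at 19 hops' cost.
So from R7 the first move is to R25.

R25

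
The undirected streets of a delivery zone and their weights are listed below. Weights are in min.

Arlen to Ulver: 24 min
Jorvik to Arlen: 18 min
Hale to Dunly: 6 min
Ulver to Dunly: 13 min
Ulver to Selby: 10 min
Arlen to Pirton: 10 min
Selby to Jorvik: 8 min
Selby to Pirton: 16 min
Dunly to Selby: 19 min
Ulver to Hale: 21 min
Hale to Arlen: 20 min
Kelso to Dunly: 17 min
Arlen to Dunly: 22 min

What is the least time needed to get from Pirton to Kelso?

Candidate routes:
Pirton - Arlen - Dunly - Kelso: 10+22+17 = 49
Pirton - Selby - Dunly - Kelso: 16+19+17 = 52
Pirton - Arlen - Hale - Dunly - Kelso: 10+20+6+17 = 53
Cheapest is Pirton - Arlen - Dunly - Kelso at 49 min.

49 min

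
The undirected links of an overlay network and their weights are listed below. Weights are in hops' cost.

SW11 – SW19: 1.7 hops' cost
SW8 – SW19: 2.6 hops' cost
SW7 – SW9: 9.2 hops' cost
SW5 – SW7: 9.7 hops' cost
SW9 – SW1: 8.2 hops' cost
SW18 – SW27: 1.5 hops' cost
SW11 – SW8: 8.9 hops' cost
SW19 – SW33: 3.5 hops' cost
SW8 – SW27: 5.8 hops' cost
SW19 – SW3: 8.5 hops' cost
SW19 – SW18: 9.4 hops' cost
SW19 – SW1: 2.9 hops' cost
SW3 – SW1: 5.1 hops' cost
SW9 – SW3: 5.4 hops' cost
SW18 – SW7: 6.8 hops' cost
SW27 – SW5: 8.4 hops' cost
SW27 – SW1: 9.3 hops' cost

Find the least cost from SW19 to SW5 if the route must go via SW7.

25.9 hops' cost

Best SW19 to SW7: SW19–SW18–SW7 costing 16.2
Best SW7 to SW5: SW7–SW5 costing 9.7
Total via SW7: 16.2 + 9.7 = 25.9 hops' cost.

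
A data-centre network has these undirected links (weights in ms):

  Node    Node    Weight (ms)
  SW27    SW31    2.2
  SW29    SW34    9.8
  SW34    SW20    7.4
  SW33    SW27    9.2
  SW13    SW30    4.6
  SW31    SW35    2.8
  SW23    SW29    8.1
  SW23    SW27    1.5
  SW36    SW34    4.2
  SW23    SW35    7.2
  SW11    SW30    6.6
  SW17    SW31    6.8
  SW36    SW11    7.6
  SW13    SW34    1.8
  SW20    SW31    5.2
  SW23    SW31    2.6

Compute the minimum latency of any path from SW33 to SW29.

Settle nodes by increasing distance from SW33:
SW33: 0
SW27: 9.2  (via SW33)
SW23: 10.7  (via SW27)
SW31: 11.4  (via SW27)
SW35: 14.2  (via SW31)
SW20: 16.6  (via SW31)
SW17: 18.2  (via SW31)
SW29: 18.8  (via SW23)
Shortest route: SW33–SW27–SW23–SW29 = 18.8 ms.

18.8 ms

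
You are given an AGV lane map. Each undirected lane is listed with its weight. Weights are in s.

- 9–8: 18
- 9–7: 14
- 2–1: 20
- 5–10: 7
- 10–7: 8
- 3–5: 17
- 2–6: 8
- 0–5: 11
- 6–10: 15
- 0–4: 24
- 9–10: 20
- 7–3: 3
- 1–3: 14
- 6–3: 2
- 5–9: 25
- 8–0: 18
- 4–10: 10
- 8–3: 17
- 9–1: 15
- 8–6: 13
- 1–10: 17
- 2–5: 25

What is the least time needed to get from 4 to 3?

Shortest distances from 4:
4: 0
10: 10  (via 4)
5: 17  (via 10)
7: 18  (via 10)
3: 21  (via 7)
Shortest route: 4–10–7–3 = 21 s.

21 s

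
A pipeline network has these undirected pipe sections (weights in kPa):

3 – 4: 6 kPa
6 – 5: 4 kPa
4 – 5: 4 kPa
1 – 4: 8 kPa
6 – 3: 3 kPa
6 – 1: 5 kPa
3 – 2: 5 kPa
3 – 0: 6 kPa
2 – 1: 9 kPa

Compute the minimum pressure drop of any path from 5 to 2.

Running Dijkstra from 5:
5: 0
4: 4  (via 5)
6: 4  (via 5)
3: 7  (via 6)
1: 9  (via 6)
2: 12  (via 3)
Shortest route: 5 → 6 → 3 → 2 = 12 kPa.

12 kPa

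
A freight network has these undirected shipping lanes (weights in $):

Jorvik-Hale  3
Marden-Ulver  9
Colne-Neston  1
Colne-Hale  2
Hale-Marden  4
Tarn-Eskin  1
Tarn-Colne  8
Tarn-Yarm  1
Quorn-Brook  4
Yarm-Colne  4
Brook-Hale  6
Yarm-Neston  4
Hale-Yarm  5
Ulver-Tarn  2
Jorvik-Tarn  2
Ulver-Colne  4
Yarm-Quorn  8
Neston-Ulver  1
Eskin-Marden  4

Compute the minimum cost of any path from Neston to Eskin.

Shortest distances from Neston:
Neston: 0
Colne: 1  (via Neston)
Ulver: 1  (via Neston)
Hale: 3  (via Colne)
Tarn: 3  (via Ulver)
Eskin: 4  (via Tarn)
Shortest route: Neston–Ulver–Tarn–Eskin = $4.

$4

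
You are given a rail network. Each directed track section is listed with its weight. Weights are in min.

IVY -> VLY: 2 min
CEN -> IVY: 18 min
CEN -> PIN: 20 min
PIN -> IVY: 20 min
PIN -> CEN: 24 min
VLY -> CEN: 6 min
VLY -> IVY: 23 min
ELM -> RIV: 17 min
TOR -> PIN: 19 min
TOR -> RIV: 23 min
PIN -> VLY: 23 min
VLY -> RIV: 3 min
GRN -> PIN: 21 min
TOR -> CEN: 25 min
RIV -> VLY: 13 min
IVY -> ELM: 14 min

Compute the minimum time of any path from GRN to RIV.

46 min

Compare a few routes:
GRN → PIN → CEN → IVY → VLY → RIV: 21+24+18+2+3 = 68
GRN → PIN → IVY → ELM → RIV: 21+20+14+17 = 72
GRN → PIN → IVY → VLY → RIV: 21+20+2+3 = 46
GRN → PIN → VLY → RIV: 21+23+3 = 47
The minimum is 46 min via GRN → PIN → IVY → VLY → RIV.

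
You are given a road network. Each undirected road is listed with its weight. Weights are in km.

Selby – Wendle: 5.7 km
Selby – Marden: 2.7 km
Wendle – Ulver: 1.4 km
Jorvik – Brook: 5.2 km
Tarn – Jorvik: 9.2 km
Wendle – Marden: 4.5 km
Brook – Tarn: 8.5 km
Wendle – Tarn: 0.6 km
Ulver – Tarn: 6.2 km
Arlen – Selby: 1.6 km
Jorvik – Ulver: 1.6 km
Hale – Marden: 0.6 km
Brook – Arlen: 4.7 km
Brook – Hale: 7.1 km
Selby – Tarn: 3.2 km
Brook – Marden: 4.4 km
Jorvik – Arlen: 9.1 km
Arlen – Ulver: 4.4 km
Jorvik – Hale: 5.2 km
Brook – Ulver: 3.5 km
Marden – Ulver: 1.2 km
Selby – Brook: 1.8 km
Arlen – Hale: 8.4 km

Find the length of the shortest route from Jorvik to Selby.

5.5 km

Shortest distances from Jorvik:
Jorvik: 0
Ulver: 1.6  (via Jorvik)
Marden: 2.8  (via Ulver)
Wendle: 3  (via Ulver)
Hale: 3.4  (via Marden)
Tarn: 3.6  (via Wendle)
Brook: 5.1  (via Ulver)
Selby: 5.5  (via Marden)
Shortest route: Jorvik → Ulver → Marden → Selby = 5.5 km.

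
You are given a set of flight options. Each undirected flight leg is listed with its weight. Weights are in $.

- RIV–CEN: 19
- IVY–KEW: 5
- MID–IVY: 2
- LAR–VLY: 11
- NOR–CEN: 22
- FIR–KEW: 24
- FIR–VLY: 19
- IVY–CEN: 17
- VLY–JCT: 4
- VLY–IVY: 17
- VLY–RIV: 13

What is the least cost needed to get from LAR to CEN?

$43

Enumerating some paths:
LAR–VLY–RIV–CEN: 11+13+19 = 43
LAR–VLY–IVY–CEN: 11+17+17 = 45
Cheapest is LAR–VLY–RIV–CEN at $43.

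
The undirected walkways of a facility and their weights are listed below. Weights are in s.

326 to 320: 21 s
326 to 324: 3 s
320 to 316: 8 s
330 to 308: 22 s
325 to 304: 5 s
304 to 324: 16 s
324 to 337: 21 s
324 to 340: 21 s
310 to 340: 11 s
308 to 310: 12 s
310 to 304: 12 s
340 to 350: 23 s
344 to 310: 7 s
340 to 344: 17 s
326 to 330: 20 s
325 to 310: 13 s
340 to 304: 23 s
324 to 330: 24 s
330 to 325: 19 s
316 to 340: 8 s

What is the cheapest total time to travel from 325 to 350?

Running Dijkstra from 325:
325: 0
304: 5  (via 325)
310: 13  (via 325)
330: 19  (via 325)
344: 20  (via 310)
324: 21  (via 304)
340: 24  (via 310)
326: 24  (via 324)
308: 25  (via 310)
316: 32  (via 340)
320: 40  (via 316)
337: 42  (via 324)
350: 47  (via 340)
Shortest route: 325–310–340–350 = 47 s.

47 s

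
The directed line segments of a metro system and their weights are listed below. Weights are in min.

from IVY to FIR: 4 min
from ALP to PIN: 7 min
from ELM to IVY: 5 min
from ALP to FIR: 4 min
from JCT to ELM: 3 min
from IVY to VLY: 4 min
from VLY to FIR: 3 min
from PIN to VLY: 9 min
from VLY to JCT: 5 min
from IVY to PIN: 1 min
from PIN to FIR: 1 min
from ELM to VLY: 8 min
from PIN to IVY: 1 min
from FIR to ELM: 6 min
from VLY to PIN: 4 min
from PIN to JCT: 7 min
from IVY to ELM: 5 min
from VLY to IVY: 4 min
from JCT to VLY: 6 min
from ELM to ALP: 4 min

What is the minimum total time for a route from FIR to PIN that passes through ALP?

Best FIR to ALP: FIR–ELM–ALP costing 10
Shortest ALP→PIN: ALP–PIN = 7
Total via ALP: 10 + 7 = 17 min.

17 min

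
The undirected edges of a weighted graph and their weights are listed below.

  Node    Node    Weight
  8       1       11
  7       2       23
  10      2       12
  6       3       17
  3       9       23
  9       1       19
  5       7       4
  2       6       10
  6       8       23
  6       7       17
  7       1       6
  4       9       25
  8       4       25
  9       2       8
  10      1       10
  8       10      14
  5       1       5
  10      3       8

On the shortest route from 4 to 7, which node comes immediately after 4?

8

Candidate routes:
4 - 8 - 1 - 7: 25+11+6 = 42
4 - 8 - 1 - 5 - 7: 25+11+5+4 = 45
Cheapest is 4 - 8 - 1 - 7 at 42.
So from 4 the first move is to 8.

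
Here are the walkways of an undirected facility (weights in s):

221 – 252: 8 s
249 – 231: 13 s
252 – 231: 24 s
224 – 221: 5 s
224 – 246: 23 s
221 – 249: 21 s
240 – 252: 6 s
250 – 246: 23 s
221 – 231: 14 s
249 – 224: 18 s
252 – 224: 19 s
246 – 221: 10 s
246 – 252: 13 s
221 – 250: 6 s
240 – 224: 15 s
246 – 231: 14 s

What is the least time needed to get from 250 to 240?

20 s

Candidate routes:
250 - 221 - 224 - 240: 6+5+15 = 26
250 - 221 - 246 - 252 - 240: 6+10+13+6 = 35
250 - 221 - 252 - 240: 6+8+6 = 20
The minimum is 20 s via 250 - 221 - 252 - 240.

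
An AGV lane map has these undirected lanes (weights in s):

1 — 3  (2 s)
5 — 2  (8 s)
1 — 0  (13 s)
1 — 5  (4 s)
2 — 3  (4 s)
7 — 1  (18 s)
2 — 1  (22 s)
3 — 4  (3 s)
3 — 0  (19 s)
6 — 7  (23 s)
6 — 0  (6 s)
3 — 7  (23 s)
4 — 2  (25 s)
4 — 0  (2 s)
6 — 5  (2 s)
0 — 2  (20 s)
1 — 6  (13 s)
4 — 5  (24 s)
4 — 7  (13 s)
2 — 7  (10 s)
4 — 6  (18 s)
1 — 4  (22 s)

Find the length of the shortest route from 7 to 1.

16 s

Compare a few routes:
7 → 4 → 3 → 1: 13+3+2 = 18
7 → 2 → 3 → 1: 10+4+2 = 16
7 → 1: 18 = 18
The minimum is 16 s via 7 → 2 → 3 → 1.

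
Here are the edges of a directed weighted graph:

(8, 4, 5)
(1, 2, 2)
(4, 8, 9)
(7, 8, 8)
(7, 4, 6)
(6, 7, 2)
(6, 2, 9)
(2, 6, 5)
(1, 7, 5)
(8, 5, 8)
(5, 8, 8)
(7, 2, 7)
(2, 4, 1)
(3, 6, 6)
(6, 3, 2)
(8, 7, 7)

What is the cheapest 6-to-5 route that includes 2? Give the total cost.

Shortest 6→2: 6 → 2 = 9
Shortest 2→5: 2 → 4 → 8 → 5 = 18
Total via 2: 9 + 18 = 27.

27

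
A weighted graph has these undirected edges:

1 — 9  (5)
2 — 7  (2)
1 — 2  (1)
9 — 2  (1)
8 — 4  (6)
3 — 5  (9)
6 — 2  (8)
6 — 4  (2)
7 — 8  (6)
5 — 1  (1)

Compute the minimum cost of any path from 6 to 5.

10

Settle nodes by increasing distance from 6:
6: 0
4: 2  (via 6)
2: 8  (via 6)
8: 8  (via 4)
1: 9  (via 2)
9: 9  (via 2)
5: 10  (via 1)
Shortest route: 6 → 2 → 1 → 5 = 10.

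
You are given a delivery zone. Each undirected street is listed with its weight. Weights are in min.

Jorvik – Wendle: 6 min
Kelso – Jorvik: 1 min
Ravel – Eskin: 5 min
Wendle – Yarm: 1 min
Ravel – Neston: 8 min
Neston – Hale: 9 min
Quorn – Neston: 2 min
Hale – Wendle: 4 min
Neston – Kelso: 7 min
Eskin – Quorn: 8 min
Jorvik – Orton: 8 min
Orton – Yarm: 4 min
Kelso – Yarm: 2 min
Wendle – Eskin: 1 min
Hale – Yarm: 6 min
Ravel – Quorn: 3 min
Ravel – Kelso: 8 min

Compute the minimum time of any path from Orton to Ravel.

Shortest distances from Orton:
Orton: 0
Yarm: 4  (via Orton)
Wendle: 5  (via Yarm)
Eskin: 6  (via Wendle)
Kelso: 6  (via Yarm)
Jorvik: 7  (via Kelso)
Hale: 9  (via Wendle)
Ravel: 11  (via Eskin)
Shortest route: Orton → Yarm → Wendle → Eskin → Ravel = 11 min.

11 min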